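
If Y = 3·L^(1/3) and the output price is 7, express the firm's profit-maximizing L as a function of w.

MP_L = (1/3)·3·L^(-2/3) = L^(-2/3).
Setting P·MP_L = w: 7·L^(-2/3) = w.
Solving for L: L^(-2/3) = w/7, so L = (7/w)^(3/2).

L(w) = (7/w)^(3/2)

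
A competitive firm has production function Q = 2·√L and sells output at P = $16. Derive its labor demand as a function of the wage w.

L(w) = 256/w²

MP_L = (1/2)·2·L^(-1/2) = L^(-1/2).
Setting P·MP_L = w: 16·L^(-1/2) = w.
Solving for L: L^(-1/2) = w/16, so L = (16/w)^(2).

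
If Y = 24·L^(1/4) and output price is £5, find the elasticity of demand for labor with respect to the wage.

MP_L = (1/4)·24·L^(-3/4), so P·MP_L = w gives 30·L^(-3/4) = w.
Solving, L(w) = (30/w)^(4/3). This is a constant-elasticity form: L ∝ w^(−4/3), so ε = −4/3.

ε = -4/3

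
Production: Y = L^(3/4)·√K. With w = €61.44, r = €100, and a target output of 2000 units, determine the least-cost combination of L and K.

L* = 625, K* = 256

Cost minimization requires the marginal rate of technical substitution to equal the input-price ratio: MP_L/MP_K = w/r.
Here MP_L/MP_K = (3/4)·(K/L)/(1/2) = 1.5·(K/L). Setting this equal to 61.44/100 = 0.6144 gives K = 0.4096L.
Substituting into Y = 2000: L^(3/4)·(0.4096L)^(1/2) = 2000.
Solving, L = 625 and K = 256.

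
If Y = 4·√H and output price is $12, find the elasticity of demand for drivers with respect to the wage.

ε = -2

MP_H = (1/2)·4·H^(-1/2), so P·MP_H = w gives 24·H^(-1/2) = w.
Solving, H(w) = (24/w)^(2). This is a constant-elasticity form: H ∝ w^(−2), so ε = −2.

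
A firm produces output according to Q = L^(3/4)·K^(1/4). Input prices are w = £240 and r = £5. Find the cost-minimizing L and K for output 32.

L* = 16, K* = 256

Cost minimization requires the marginal rate of technical substitution to equal the input-price ratio: MP_L/MP_K = w/r.
Here MP_L/MP_K = (3/4)·(K/L)/(1/4) = 3·(K/L). Setting this equal to 240/5 = 48 gives K = 16L.
Substituting into Q = 32: L^(3/4)·(16L)^(1/4) = 32.
Solving, L = 16 and K = 256.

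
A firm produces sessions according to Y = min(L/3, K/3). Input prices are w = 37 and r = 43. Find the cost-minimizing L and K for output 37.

L* = 111, K* = 111

With a fixed-proportions technology, the cost-minimizing bundle uses no slack in either input: L/3 = K/3 = Y.
So L = 3·37 = 111 and K = 3·37 = 111.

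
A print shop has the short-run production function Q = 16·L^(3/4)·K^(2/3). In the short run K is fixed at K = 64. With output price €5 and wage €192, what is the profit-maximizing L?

L* = 625

With K = 64, MP_L = (3/4)·16·L^(-1/4)·64^(2/3) = 192·L^(-1/4).
Profit maximization for a price taker requires P·MP_L = w: 5·192·L^(-1/4) = 192.
So L^(-1/4) = 0.2, which gives L = 625.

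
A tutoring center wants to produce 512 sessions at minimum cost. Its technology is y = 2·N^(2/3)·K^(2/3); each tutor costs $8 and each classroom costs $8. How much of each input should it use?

N* = 64, K* = 64

Cost minimization requires the marginal rate of technical substitution to equal the input-price ratio: MP_N/MP_K = w/r.
Here MP_N/MP_K = (2/3)·(K/N)/(2/3) = (K/N). Setting this equal to 8/8 = 1 gives K = N.
Substituting into y = 512: 2·N^(2/3)·(N)^(2/3) = 512.
Solving, N = 64 and K = 64.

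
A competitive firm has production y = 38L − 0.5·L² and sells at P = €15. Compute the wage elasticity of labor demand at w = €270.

From P·MP_L = w with MP_L = 38 − L, labor demand is L(w) = 38 − w/15.
dL/dw = −1/(15) = -1/15.
At w = 270, L = 20, so ε = (dL/dw)·(w/L) = (-1/15)·(270/20) = -0.9.

ε = -0.9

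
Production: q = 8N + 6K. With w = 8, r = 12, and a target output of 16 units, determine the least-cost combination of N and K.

N* = 2, K* = 0

The inputs are perfect substitutes, so the firm uses whichever has the lower cost per unit of output.
Cost per unit of output via N is w/8 = 1; via K it is r/6 = 2. N is cheaper.
Producing q = 16 with N alone: N = 2, K = 0.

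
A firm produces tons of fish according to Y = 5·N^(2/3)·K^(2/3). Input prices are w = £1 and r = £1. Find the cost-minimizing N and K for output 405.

Cost minimization requires the marginal rate of technical substitution to equal the input-price ratio: MP_N/MP_K = w/r.
Here MP_N/MP_K = (2/3)·(K/N)/(2/3) = (K/N). Setting this equal to 1/1 = 1 gives K = N.
Substituting into Y = 405: 5·N^(2/3)·(N)^(2/3) = 405.
Solving, N = 27 and K = 27.

N* = 27, K* = 27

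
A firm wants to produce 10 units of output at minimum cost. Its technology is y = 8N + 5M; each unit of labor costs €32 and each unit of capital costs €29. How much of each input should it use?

The inputs are perfect substitutes, so the firm uses whichever has the lower cost per unit of output.
Cost per unit of output via N is w/8 = 4; via M it is r/5 = 5.8. N is cheaper.
Producing y = 10 with N alone: N = 1.25, M = 0.

N* = 1.25, M* = 0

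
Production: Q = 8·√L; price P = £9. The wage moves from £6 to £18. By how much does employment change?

From P·MP_L = w with MP_L = 4·L^(-1/2), the labor demand is L(w) = (36/w)^(2).
At w = 6: L = 36. At w = 18: L = 4.
ΔL = 4 − 36 = -32.

ΔL = -32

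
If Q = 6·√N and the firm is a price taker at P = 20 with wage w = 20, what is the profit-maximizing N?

MP_N = (1/2)·6·N^(-1/2) = 3·N^(-1/2).
Profit maximization for a price taker requires P·MP_N = w: 20·3·N^(-1/2) = 20.
So N^(-1/2) = 1/3, which gives N = 9.

N* = 9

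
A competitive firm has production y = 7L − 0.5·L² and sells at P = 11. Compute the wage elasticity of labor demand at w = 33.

From P·MP_L = w with MP_L = 7 − L, labor demand is L(w) = 7 − w/11.
dL/dw = −1/(11) = -1/11.
At w = 33, L = 4, so ε = (dL/dw)·(w/L) = (-1/11)·(33/4) = -0.75.

ε = -0.75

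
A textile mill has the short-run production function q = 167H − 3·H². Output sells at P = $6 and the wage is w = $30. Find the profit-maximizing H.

H* = 27

The marginal product of H is MP_H = 167 − 6H.
A price-taking firm hires until the value of the marginal product equals the wage: P·MP_H = w, so 6·(167 − 6H) = 30.
Then 167 − 6H = 5, giving H = 27.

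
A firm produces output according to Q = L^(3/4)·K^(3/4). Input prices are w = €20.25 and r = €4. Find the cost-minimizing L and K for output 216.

L* = 16, K* = 81

Cost minimization requires the marginal rate of technical substitution to equal the input-price ratio: MP_L/MP_K = w/r.
Here MP_L/MP_K = (3/4)·(K/L)/(3/4) = (K/L). Setting this equal to 20.25/4 = 5.0625 gives K = 5.0625L.
Substituting into Q = 216: L^(3/4)·(5.0625L)^(3/4) = 216.
Solving, L = 16 and K = 81.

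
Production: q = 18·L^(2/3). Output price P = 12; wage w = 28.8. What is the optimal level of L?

MP_L = (2/3)·18·L^(-1/3) = 12·L^(-1/3).
Profit maximization for a price taker requires P·MP_L = w: 12·12·L^(-1/3) = 28.8.
So L^(-1/3) = 0.2, which gives L = 125.

L* = 125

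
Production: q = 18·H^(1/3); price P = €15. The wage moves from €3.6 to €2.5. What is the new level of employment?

From P·MP_H = w with MP_H = 6·H^(-2/3), the labor demand is H(w) = (90/w)^(3/2).
At w = 3.6: H = 125. At w = 2.5: H = 216.

H* = 216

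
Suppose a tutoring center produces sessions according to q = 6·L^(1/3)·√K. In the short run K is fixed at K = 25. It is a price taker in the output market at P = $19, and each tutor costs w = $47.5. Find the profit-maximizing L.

L* = 8

With K = 25, MP_L = (1/3)·6·L^(-2/3)·25^(1/2) = 10·L^(-2/3).
Profit maximization for a price taker requires P·MP_L = w: 19·10·L^(-2/3) = 47.5.
So L^(-2/3) = 0.25, which gives L = 8.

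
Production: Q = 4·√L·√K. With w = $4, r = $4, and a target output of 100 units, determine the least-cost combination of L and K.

L* = 25, K* = 25

Cost minimization requires the marginal rate of technical substitution to equal the input-price ratio: MP_L/MP_K = w/r.
Here MP_L/MP_K = (1/2)·(K/L)/(1/2) = (K/L). Setting this equal to 4/4 = 1 gives K = L.
Substituting into Q = 100: 4·L^(1/2)·(L)^(1/2) = 100.
Solving, L = 25 and K = 25.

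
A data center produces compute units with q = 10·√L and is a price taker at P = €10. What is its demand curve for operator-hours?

L(w) = 2500/w²

MP_L = (1/2)·10·L^(-1/2) = 5·L^(-1/2).
Setting P·MP_L = w: 50·L^(-1/2) = w.
Solving for L: L^(-1/2) = w/50, so L = (50/w)^(2).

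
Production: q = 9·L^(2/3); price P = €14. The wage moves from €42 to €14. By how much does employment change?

From P·MP_L = w with MP_L = 6·L^(-1/3), the labor demand is L(w) = (84/w)^(3).
At w = 42: L = 8. At w = 14: L = 216.
ΔL = 216 − 8 = 208.

ΔL = 208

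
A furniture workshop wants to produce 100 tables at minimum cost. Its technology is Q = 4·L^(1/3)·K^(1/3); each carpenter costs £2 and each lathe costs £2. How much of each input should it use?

Cost minimization requires the marginal rate of technical substitution to equal the input-price ratio: MP_L/MP_K = w/r.
Here MP_L/MP_K = (1/3)·(K/L)/(1/3) = (K/L). Setting this equal to 2/2 = 1 gives K = L.
Substituting into Q = 100: 4·L^(1/3)·(L)^(1/3) = 100.
Solving, L = 125 and K = 125.

L* = 125, K* = 125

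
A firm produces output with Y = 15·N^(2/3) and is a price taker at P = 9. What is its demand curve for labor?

N(w) = 729000/w³

MP_N = (2/3)·15·N^(-1/3) = 10·N^(-1/3).
Setting P·MP_N = w: 90·N^(-1/3) = w.
Solving for N: N^(-1/3) = w/90, so N = (90/w)^(3).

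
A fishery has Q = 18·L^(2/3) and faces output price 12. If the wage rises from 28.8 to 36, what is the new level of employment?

From P·MP_L = w with MP_L = 12·L^(-1/3), the labor demand is L(w) = (144/w)^(3).
At w = 28.8: L = 125. At w = 36: L = 64.

L* = 64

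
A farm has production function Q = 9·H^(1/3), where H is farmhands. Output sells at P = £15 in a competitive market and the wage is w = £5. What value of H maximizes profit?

H* = 27

MP_H = (1/3)·9·H^(-2/3) = 3·H^(-2/3).
Profit maximization for a price taker requires P·MP_H = w: 15·3·H^(-2/3) = 5.
So H^(-2/3) = 1/9, which gives H = 27.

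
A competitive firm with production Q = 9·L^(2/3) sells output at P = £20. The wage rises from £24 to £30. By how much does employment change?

From P·MP_L = w with MP_L = 6·L^(-1/3), the labor demand is L(w) = (120/w)^(3).
At w = 24: L = 125. At w = 30: L = 64.
ΔL = 64 − 125 = -61.

ΔL = -61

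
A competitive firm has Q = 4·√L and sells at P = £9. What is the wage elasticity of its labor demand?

ε = -2

MP_L = (1/2)·4·L^(-1/2), so P·MP_L = w gives 18·L^(-1/2) = w.
Solving, L(w) = (18/w)^(2). This is a constant-elasticity form: L ∝ w^(−2), so ε = −2.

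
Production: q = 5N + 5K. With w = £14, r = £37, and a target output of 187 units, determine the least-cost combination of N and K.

The inputs are perfect substitutes, so the firm uses whichever has the lower cost per unit of output.
Cost per unit of output via N is w/5 = 2.8; via K it is r/5 = 7.4. N is cheaper.
Producing q = 187 with N alone: N = 37.4, K = 0.

N* = 37.4, K* = 0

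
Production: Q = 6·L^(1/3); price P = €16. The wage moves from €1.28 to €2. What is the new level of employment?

L* = 64

From P·MP_L = w with MP_L = 2·L^(-2/3), the labor demand is L(w) = (32/w)^(3/2).
At w = 1.28: L = 125. At w = 2: L = 64.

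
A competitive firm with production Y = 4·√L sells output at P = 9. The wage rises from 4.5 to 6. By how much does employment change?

ΔL = -7

From P·MP_L = w with MP_L = 2·L^(-1/2), the labor demand is L(w) = (18/w)^(2).
At w = 4.5: L = 16. At w = 6: L = 9.
ΔL = 9 − 16 = -7.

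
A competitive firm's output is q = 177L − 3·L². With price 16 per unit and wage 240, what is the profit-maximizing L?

L* = 27

The marginal product of L is MP_L = 177 − 6L.
A price-taking firm hires until the value of the marginal product equals the wage: P·MP_L = w, so 16·(177 − 6L) = 240.
Then 177 − 6L = 15, giving L = 27.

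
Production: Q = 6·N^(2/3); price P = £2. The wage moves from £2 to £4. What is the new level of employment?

N* = 8

From P·MP_N = w with MP_N = 4·N^(-1/3), the labor demand is N(w) = (8/w)^(3).
At w = 2: N = 64. At w = 4: N = 8.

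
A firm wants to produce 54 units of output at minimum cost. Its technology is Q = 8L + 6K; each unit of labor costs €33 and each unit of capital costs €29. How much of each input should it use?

L* = 6.75, K* = 0

The inputs are perfect substitutes, so the firm uses whichever has the lower cost per unit of output.
Cost per unit of output via L is w/8 = 4.125; via K it is r/6 = 29/6. L is cheaper.
Producing Q = 54 with L alone: L = 6.75, K = 0.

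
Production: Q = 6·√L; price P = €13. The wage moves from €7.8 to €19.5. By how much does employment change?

ΔL = -21

From P·MP_L = w with MP_L = 3·L^(-1/2), the labor demand is L(w) = (39/w)^(2).
At w = 7.8: L = 25. At w = 19.5: L = 4.
ΔL = 4 − 25 = -21.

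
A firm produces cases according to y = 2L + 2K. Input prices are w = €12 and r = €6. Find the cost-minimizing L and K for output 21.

L* = 0, K* = 10.5

The inputs are perfect substitutes, so the firm uses whichever has the lower cost per unit of output.
Cost per unit of output via L is w/2 = 6; via K it is r/2 = 3. K is cheaper.
Producing y = 21 with K alone: L = 0, K = 10.5.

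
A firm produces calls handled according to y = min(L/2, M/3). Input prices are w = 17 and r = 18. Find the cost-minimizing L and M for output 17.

L* = 34, M* = 51

With a fixed-proportions technology, the cost-minimizing bundle uses no slack in either input: L/2 = M/3 = y.
So L = 2·17 = 34 and M = 3·17 = 51.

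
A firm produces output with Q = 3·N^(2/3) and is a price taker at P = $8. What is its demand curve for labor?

N(w) = 4096/w³

MP_N = (2/3)·3·N^(-1/3) = 2·N^(-1/3).
Setting P·MP_N = w: 16·N^(-1/3) = w.
Solving for N: N^(-1/3) = w/16, so N = (16/w)^(3).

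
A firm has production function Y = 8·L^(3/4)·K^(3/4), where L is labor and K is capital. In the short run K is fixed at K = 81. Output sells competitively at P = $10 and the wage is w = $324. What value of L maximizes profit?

With K = 81, MP_L = (3/4)·8·L^(-1/4)·81^(3/4) = 162·L^(-1/4).
Profit maximization for a price taker requires P·MP_L = w: 10·162·L^(-1/4) = 324.
So L^(-1/4) = 0.2, which gives L = 625.

L* = 625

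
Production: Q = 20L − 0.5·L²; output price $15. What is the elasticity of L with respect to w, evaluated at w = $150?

From P·MP_L = w with MP_L = 20 − L, labor demand is L(w) = 20 − w/15.
dL/dw = −1/(15) = -1/15.
At w = 150, L = 10, so ε = (dL/dw)·(w/L) = (-1/15)·(150/10) = -1.

ε = -1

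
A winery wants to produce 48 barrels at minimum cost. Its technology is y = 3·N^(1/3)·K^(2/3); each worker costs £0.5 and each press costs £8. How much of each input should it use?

Cost minimization requires the marginal rate of technical substitution to equal the input-price ratio: MP_N/MP_K = w/r.
Here MP_N/MP_K = (1/3)·(K/N)/(2/3) = 0.5·(K/N). Setting this equal to 0.5/8 = 0.0625 gives K = 0.125N.
Substituting into y = 48: 3·N^(1/3)·(0.125N)^(2/3) = 48.
Solving, N = 64 and K = 8.

N* = 64, K* = 8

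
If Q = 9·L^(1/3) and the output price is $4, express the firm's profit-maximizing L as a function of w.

L(w) = (12/w)^(3/2)

MP_L = (1/3)·9·L^(-2/3) = 3·L^(-2/3).
Setting P·MP_L = w: 12·L^(-2/3) = w.
Solving for L: L^(-2/3) = w/12, so L = (12/w)^(3/2).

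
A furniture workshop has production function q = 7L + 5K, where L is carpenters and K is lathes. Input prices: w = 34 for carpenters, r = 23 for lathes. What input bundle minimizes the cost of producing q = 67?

L* = 0, K* = 13.4

The inputs are perfect substitutes, so the firm uses whichever has the lower cost per unit of output.
Cost per unit of output via L is w/7 = 34/7; via K it is r/5 = 4.6. K is cheaper.
Producing q = 67 with K alone: L = 0, K = 13.4.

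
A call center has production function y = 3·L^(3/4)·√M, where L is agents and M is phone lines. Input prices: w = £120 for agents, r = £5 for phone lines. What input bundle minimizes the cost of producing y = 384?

L* = 16, M* = 256

Cost minimization requires the marginal rate of technical substitution to equal the input-price ratio: MP_L/MP_M = w/r.
Here MP_L/MP_M = (3/4)·(M/L)/(1/2) = 1.5·(M/L). Setting this equal to 120/5 = 24 gives M = 16L.
Substituting into y = 384: 3·L^(3/4)·(16L)^(1/2) = 384.
Solving, L = 16 and M = 256.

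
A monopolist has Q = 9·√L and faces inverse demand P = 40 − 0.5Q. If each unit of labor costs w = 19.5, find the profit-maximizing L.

L* = 9

Marginal revenue from the inverse demand is MR = 40 − Q.
The marginal product is MP_L = 4.5·L^(-1/2).
A monopolist hires until marginal revenue product equals the wage: MR·MP_L = w.
At L, Q = 9·√L. Substituting and solving: (40 − 9·√L)·4.5·L^(-1/2) = 19.5 gives L = 9.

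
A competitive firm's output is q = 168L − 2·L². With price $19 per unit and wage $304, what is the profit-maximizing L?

The marginal product of L is MP_L = 168 − 4L.
A price-taking firm hires until the value of the marginal product equals the wage: P·MP_L = w, so 19·(168 − 4L) = 304.
Then 168 − 4L = 16, giving L = 38.

L* = 38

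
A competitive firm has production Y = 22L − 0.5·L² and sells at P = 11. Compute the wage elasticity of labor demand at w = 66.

ε = -0.375

From P·MP_L = w with MP_L = 22 − L, labor demand is L(w) = 22 − w/11.
dL/dw = −1/(11) = -1/11.
At w = 66, L = 16, so ε = (dL/dw)·(w/L) = (-1/11)·(66/16) = -0.375.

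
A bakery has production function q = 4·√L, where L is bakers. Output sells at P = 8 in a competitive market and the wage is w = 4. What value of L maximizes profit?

MP_L = (1/2)·4·L^(-1/2) = 2·L^(-1/2).
Profit maximization for a price taker requires P·MP_L = w: 8·2·L^(-1/2) = 4.
So L^(-1/2) = 0.25, which gives L = 16.

L* = 16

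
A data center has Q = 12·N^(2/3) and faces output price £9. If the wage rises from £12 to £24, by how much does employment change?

From P·MP_N = w with MP_N = 8·N^(-1/3), the labor demand is N(w) = (72/w)^(3).
At w = 12: N = 216. At w = 24: N = 27.
ΔN = 27 − 216 = -189.

ΔN = -189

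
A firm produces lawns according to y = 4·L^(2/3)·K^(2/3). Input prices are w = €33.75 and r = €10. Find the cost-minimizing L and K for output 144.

Cost minimization requires the marginal rate of technical substitution to equal the input-price ratio: MP_L/MP_K = w/r.
Here MP_L/MP_K = (2/3)·(K/L)/(2/3) = (K/L). Setting this equal to 33.75/10 = 3.375 gives K = 3.375L.
Substituting into y = 144: 4·L^(2/3)·(3.375L)^(2/3) = 144.
Solving, L = 8 and K = 27.

L* = 8, K* = 27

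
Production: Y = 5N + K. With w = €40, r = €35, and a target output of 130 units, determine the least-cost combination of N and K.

The inputs are perfect substitutes, so the firm uses whichever has the lower cost per unit of output.
Cost per unit of output via N is 8; via K it is 35. N is cheaper.
Producing Y = 130 with N alone: N = 26, K = 0.

N* = 26, K* = 0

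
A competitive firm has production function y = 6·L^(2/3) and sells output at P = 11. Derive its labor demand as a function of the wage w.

L(w) = 85184/w³

MP_L = (2/3)·6·L^(-1/3) = 4·L^(-1/3).
Setting P·MP_L = w: 44·L^(-1/3) = w.
Solving for L: L^(-1/3) = w/44, so L = (44/w)^(3).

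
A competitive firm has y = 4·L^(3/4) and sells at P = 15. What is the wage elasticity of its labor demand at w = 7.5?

ε = -4

MP_L = (3/4)·4·L^(-1/4), so P·MP_L = w gives 45·L^(-1/4) = w.
Solving, L(w) = (45/w)^(4). This is a constant-elasticity form: L ∝ w^(−4), so ε = −4.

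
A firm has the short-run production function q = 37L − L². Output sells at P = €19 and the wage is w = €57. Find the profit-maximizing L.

The marginal product of L is MP_L = 37 − 2L.
A price-taking firm hires until the value of the marginal product equals the wage: P·MP_L = w, so 19·(37 − 2L) = 57.
Then 37 − 2L = 3, giving L = 17.

L* = 17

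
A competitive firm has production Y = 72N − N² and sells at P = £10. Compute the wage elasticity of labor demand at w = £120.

From P·MP_N = w with MP_N = 72 − 2N, labor demand is N(w) = (72 − w/10)/2.
dN/dw = −1/(20) = -0.05.
At w = 120, N = 30, so ε = (dN/dw)·(w/N) = (-0.05)·(120/30) = -0.2.

ε = -0.2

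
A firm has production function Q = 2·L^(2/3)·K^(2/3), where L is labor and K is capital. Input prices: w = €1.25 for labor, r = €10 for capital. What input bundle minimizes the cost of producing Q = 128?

L* = 64, K* = 8

Cost minimization requires the marginal rate of technical substitution to equal the input-price ratio: MP_L/MP_K = w/r.
Here MP_L/MP_K = (2/3)·(K/L)/(2/3) = (K/L). Setting this equal to 1.25/10 = 0.125 gives K = 0.125L.
Substituting into Q = 128: 2·L^(2/3)·(0.125L)^(2/3) = 128.
Solving, L = 64 and K = 8.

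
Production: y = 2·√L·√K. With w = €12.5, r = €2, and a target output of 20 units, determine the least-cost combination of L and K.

Cost minimization requires the marginal rate of technical substitution to equal the input-price ratio: MP_L/MP_K = w/r.
Here MP_L/MP_K = (1/2)·(K/L)/(1/2) = (K/L). Setting this equal to 12.5/2 = 6.25 gives K = 6.25L.
Substituting into y = 20: 2·L^(1/2)·(6.25L)^(1/2) = 20.
Solving, L = 4 and K = 25.

L* = 4, K* = 25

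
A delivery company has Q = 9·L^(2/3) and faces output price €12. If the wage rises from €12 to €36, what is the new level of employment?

L* = 8

From P·MP_L = w with MP_L = 6·L^(-1/3), the labor demand is L(w) = (72/w)^(3).
At w = 12: L = 216. At w = 36: L = 8.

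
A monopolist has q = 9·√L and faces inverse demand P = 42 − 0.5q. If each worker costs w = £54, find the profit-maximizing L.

Marginal revenue from the inverse demand is MR = 42 − q.
The marginal product is MP_L = 4.5·L^(-1/2).
A monopolist hires until marginal revenue product equals the wage: MR·MP_L = w.
At L, q = 9·√L. Substituting and solving: (42 − 9·√L)·4.5·L^(-1/2) = 54 gives L = 4.

L* = 4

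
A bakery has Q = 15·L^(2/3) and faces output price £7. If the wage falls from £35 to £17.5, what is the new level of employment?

L* = 64

From P·MP_L = w with MP_L = 10·L^(-1/3), the labor demand is L(w) = (70/w)^(3).
At w = 35: L = 8. At w = 17.5: L = 64.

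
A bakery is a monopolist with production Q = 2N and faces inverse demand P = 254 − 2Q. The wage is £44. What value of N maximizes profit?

Marginal revenue from the inverse demand is MR = 254 − 4Q.
The marginal product is MP_N = 2.
A monopolist hires until marginal revenue product equals the wage: MR·MP_N = w.
(254 − 8N)·2 = 44, so N = 29.

N* = 29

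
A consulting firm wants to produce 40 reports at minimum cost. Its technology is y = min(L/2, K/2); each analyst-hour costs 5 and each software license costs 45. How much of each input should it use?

L* = 80, K* = 80

With a fixed-proportions technology, the cost-minimizing bundle uses no slack in either input: L/2 = K/2 = y.
So L = 2·40 = 80 and K = 2·40 = 80.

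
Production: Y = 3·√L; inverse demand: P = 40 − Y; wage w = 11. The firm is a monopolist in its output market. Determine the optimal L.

Marginal revenue from the inverse demand is MR = 40 − 2Y.
The marginal product is MP_L = 1.5·L^(-1/2).
A monopolist hires until marginal revenue product equals the wage: MR·MP_L = w.
At L, Y = 3·√L. Substituting and solving: (40 − 6·√L)·1.5·L^(-1/2) = 11 gives L = 9.

L* = 9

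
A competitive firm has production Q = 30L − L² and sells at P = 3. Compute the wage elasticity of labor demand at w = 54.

From P·MP_L = w with MP_L = 30 − 2L, labor demand is L(w) = (30 − w/3)/2.
dL/dw = −1/(6) = -1/6.
At w = 54, L = 6, so ε = (dL/dw)·(w/L) = (-1/6)·(54/6) = -1.5.

ε = -1.5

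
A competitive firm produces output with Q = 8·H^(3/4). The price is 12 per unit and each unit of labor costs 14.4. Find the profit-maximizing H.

H* = 625

MP_H = (3/4)·8·H^(-1/4) = 6·H^(-1/4).
Profit maximization for a price taker requires P·MP_H = w: 12·6·H^(-1/4) = 14.4.
So H^(-1/4) = 0.2, which gives H = 625.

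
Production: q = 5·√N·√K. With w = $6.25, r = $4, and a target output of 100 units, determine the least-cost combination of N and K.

N* = 16, K* = 25

Cost minimization requires the marginal rate of technical substitution to equal the input-price ratio: MP_N/MP_K = w/r.
Here MP_N/MP_K = (1/2)·(K/N)/(1/2) = (K/N). Setting this equal to 6.25/4 = 1.5625 gives K = 1.5625N.
Substituting into q = 100: 5·N^(1/2)·(1.5625N)^(1/2) = 100.
Solving, N = 16 and K = 25.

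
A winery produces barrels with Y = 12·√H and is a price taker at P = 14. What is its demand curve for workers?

MP_H = (1/2)·12·H^(-1/2) = 6·H^(-1/2).
Setting P·MP_H = w: 84·H^(-1/2) = w.
Solving for H: H^(-1/2) = w/84, so H = (84/w)^(2).

H(w) = 7056/w²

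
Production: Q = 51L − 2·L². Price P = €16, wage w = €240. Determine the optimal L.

The marginal product of L is MP_L = 51 − 4L.
A price-taking firm hires until the value of the marginal product equals the wage: P·MP_L = w, so 16·(51 − 4L) = 240.
Then 51 − 4L = 15, giving L = 9.

L* = 9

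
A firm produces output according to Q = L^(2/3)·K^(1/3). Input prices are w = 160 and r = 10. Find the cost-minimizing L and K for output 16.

Cost minimization requires the marginal rate of technical substitution to equal the input-price ratio: MP_L/MP_K = w/r.
Here MP_L/MP_K = (2/3)·(K/L)/(1/3) = 2·(K/L). Setting this equal to 160/10 = 16 gives K = 8L.
Substituting into Q = 16: L^(2/3)·(8L)^(1/3) = 16.
Solving, L = 8 and K = 64.

L* = 8, K* = 64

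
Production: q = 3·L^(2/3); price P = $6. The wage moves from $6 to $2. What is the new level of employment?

L* = 216

From P·MP_L = w with MP_L = 2·L^(-1/3), the labor demand is L(w) = (12/w)^(3).
At w = 6: L = 8. At w = 2: L = 216.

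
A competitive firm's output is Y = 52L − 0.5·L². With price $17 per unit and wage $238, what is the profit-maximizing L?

The marginal product of L is MP_L = 52 − L.
A price-taking firm hires until the value of the marginal product equals the wage: P·MP_L = w, so 17·(52 − L) = 238.
Then 52 − L = 14, giving L = 38.

L* = 38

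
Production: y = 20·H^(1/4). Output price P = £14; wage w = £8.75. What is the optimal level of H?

MP_H = (1/4)·20·H^(-3/4) = 5·H^(-3/4).
Profit maximization for a price taker requires P·MP_H = w: 14·5·H^(-3/4) = 8.75.
So H^(-3/4) = 0.125, which gives H = 16.

H* = 16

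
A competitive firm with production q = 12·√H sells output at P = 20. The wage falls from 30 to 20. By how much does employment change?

ΔH = 20

From P·MP_H = w with MP_H = 6·H^(-1/2), the labor demand is H(w) = (120/w)^(2).
At w = 30: H = 16. At w = 20: H = 36.
ΔH = 36 − 16 = 20.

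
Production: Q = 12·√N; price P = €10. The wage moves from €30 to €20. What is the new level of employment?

From P·MP_N = w with MP_N = 6·N^(-1/2), the labor demand is N(w) = (60/w)^(2).
At w = 30: N = 4. At w = 20: N = 9.

N* = 9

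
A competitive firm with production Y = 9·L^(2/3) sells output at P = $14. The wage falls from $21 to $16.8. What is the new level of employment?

From P·MP_L = w with MP_L = 6·L^(-1/3), the labor demand is L(w) = (84/w)^(3).
At w = 21: L = 64. At w = 16.8: L = 125.

L* = 125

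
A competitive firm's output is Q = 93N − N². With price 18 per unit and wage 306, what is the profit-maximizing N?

The marginal product of N is MP_N = 93 − 2N.
A price-taking firm hires until the value of the marginal product equals the wage: P·MP_N = w, so 18·(93 − 2N) = 306.
Then 93 − 2N = 17, giving N = 38.

N* = 38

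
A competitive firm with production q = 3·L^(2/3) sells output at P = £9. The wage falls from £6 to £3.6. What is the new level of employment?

From P·MP_L = w with MP_L = 2·L^(-1/3), the labor demand is L(w) = (18/w)^(3).
At w = 6: L = 27. At w = 3.6: L = 125.

L* = 125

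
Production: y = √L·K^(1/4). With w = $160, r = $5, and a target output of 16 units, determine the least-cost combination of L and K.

Cost minimization requires the marginal rate of technical substitution to equal the input-price ratio: MP_L/MP_K = w/r.
Here MP_L/MP_K = (1/2)·(K/L)/(1/4) = 2·(K/L). Setting this equal to 160/5 = 32 gives K = 16L.
Substituting into y = 16: L^(1/2)·(16L)^(1/4) = 16.
Solving, L = 16 and K = 256.

L* = 16, K* = 256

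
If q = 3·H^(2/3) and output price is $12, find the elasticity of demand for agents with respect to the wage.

ε = -3

MP_H = (2/3)·3·H^(-1/3), so P·MP_H = w gives 24·H^(-1/3) = w.
Solving, H(w) = (24/w)^(3). This is a constant-elasticity form: H ∝ w^(−3), so ε = −3.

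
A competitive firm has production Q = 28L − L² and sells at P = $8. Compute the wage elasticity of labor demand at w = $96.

ε = -0.75

From P·MP_L = w with MP_L = 28 − 2L, labor demand is L(w) = (28 − w/8)/2.
dL/dw = −1/(16) = -0.0625.
At w = 96, L = 8, so ε = (dL/dw)·(w/L) = (-0.0625)·(96/8) = -0.75.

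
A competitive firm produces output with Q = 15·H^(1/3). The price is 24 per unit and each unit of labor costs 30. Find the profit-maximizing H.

MP_H = (1/3)·15·H^(-2/3) = 5·H^(-2/3).
Profit maximization for a price taker requires P·MP_H = w: 24·5·H^(-2/3) = 30.
So H^(-2/3) = 0.25, which gives H = 8.

H* = 8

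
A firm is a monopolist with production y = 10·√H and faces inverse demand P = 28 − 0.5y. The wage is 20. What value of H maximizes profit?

Marginal revenue from the inverse demand is MR = 28 − y.
The marginal product is MP_H = 5·H^(-1/2).
A monopolist hires until marginal revenue product equals the wage: MR·MP_H = w.
At H, y = 10·√H. Substituting and solving: (28 − 10·√H)·5·H^(-1/2) = 20 gives H = 4.

H* = 4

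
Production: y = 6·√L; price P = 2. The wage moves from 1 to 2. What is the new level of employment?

From P·MP_L = w with MP_L = 3·L^(-1/2), the labor demand is L(w) = (6/w)^(2).
At w = 1: L = 36. At w = 2: L = 9.

L* = 9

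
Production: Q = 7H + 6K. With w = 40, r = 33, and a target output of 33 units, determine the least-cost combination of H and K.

The inputs are perfect substitutes, so the firm uses whichever has the lower cost per unit of output.
Cost per unit of output via H is w/7 = 40/7; via K it is r/6 = 5.5. K is cheaper.
Producing Q = 33 with K alone: H = 0, K = 5.5.

H* = 0, K* = 5.5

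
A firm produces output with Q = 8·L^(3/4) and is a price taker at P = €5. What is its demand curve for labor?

MP_L = (3/4)·8·L^(-1/4) = 6·L^(-1/4).
Setting P·MP_L = w: 30·L^(-1/4) = w.
Solving for L: L^(-1/4) = w/30, so L = (30/w)^(4).

L(w) = 810000/w^(4)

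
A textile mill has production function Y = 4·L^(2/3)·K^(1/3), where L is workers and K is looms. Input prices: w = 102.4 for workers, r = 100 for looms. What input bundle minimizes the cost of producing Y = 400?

Cost minimization requires the marginal rate of technical substitution to equal the input-price ratio: MP_L/MP_K = w/r.
Here MP_L/MP_K = (2/3)·(K/L)/(1/3) = 2·(K/L). Setting this equal to 102.4/100 = 1.024 gives K = 0.512L.
Substituting into Y = 400: 4·L^(2/3)·(0.512L)^(1/3) = 400.
Solving, L = 125 and K = 64.

L* = 125, K* = 64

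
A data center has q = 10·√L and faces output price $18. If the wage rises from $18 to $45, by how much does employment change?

From P·MP_L = w with MP_L = 5·L^(-1/2), the labor demand is L(w) = (90/w)^(2).
At w = 18: L = 25. At w = 45: L = 4.
ΔL = 4 − 25 = -21.

ΔL = -21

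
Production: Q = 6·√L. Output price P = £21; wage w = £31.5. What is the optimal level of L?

L* = 4

MP_L = (1/2)·6·L^(-1/2) = 3·L^(-1/2).
Profit maximization for a price taker requires P·MP_L = w: 21·3·L^(-1/2) = 31.5.
So L^(-1/2) = 0.5, which gives L = 4.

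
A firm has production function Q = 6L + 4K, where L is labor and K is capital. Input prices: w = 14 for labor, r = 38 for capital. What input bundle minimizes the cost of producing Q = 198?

The inputs are perfect substitutes, so the firm uses whichever has the lower cost per unit of output.
Cost per unit of output via L is w/6 = 7/3; via K it is r/4 = 9.5. L is cheaper.
Producing Q = 198 with L alone: L = 33, K = 0.

L* = 33, K* = 0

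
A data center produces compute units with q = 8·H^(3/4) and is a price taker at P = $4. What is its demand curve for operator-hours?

H(w) = 331776/w^(4)

MP_H = (3/4)·8·H^(-1/4) = 6·H^(-1/4).
Setting P·MP_H = w: 24·H^(-1/4) = w.
Solving for H: H^(-1/4) = w/24, so H = (24/w)^(4).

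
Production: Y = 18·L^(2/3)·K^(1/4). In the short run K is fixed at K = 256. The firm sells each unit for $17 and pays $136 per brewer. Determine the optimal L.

With K = 256, MP_L = (2/3)·18·L^(-1/3)·256^(1/4) = 48·L^(-1/3).
Profit maximization for a price taker requires P·MP_L = w: 17·48·L^(-1/3) = 136.
So L^(-1/3) = 1/6, which gives L = 216.

L* = 216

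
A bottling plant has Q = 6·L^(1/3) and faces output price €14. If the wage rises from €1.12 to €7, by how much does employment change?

ΔL = -117

From P·MP_L = w with MP_L = 2·L^(-2/3), the labor demand is L(w) = (28/w)^(3/2).
At w = 1.12: L = 125. At w = 7: L = 8.
ΔL = 8 − 125 = -117.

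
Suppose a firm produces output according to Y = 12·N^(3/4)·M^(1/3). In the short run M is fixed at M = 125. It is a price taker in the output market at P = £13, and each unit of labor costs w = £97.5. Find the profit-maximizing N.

With M = 125, MP_N = (3/4)·12·N^(-1/4)·125^(1/3) = 45·N^(-1/4).
Profit maximization for a price taker requires P·MP_N = w: 13·45·N^(-1/4) = 97.5.
So N^(-1/4) = 1/6, which gives N = 1296.

N* = 1296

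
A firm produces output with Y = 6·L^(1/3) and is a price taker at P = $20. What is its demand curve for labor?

MP_L = (1/3)·6·L^(-2/3) = 2·L^(-2/3).
Setting P·MP_L = w: 40·L^(-2/3) = w.
Solving for L: L^(-2/3) = w/40, so L = (40/w)^(3/2).

L(w) = (40/w)^(3/2)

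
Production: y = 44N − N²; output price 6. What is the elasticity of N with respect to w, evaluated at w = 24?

From P·MP_N = w with MP_N = 44 − 2N, labor demand is N(w) = (44 − w/6)/2.
dN/dw = −1/(12) = -1/12.
At w = 24, N = 20, so ε = (dN/dw)·(w/N) = (-1/12)·(24/20) = -0.1.

ε = -0.1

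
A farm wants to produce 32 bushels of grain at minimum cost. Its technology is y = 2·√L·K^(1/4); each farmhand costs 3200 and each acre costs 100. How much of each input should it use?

Cost minimization requires the marginal rate of technical substitution to equal the input-price ratio: MP_L/MP_K = w/r.
Here MP_L/MP_K = (1/2)·(K/L)/(1/4) = 2·(K/L). Setting this equal to 3200/100 = 32 gives K = 16L.
Substituting into y = 32: 2·L^(1/2)·(16L)^(1/4) = 32.
Solving, L = 16 and K = 256.

L* = 16, K* = 256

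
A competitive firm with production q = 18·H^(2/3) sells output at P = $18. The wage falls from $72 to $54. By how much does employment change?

ΔH = 37

From P·MP_H = w with MP_H = 12·H^(-1/3), the labor demand is H(w) = (216/w)^(3).
At w = 72: H = 27. At w = 54: H = 64.
ΔH = 64 − 27 = 37.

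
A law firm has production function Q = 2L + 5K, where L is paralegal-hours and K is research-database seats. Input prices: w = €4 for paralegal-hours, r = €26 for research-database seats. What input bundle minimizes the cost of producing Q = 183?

L* = 91.5, K* = 0

The inputs are perfect substitutes, so the firm uses whichever has the lower cost per unit of output.
Cost per unit of output via L is w/2 = 2; via K it is r/5 = 5.2. L is cheaper.
Producing Q = 183 with L alone: L = 91.5, K = 0.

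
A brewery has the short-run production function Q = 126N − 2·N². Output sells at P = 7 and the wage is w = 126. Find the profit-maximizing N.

The marginal product of N is MP_N = 126 − 4N.
A price-taking firm hires until the value of the marginal product equals the wage: P·MP_N = w, so 7·(126 − 4N) = 126.
Then 126 − 4N = 18, giving N = 27.

N* = 27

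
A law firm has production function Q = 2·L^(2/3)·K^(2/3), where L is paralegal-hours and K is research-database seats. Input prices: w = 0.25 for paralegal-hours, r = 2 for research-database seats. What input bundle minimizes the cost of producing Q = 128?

Cost minimization requires the marginal rate of technical substitution to equal the input-price ratio: MP_L/MP_K = w/r.
Here MP_L/MP_K = (2/3)·(K/L)/(2/3) = (K/L). Setting this equal to 0.25/2 = 0.125 gives K = 0.125L.
Substituting into Q = 128: 2·L^(2/3)·(0.125L)^(2/3) = 128.
Solving, L = 64 and K = 8.

L* = 64, K* = 8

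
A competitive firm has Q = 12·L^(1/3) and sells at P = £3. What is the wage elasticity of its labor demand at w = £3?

MP_L = (1/3)·12·L^(-2/3), so P·MP_L = w gives 12·L^(-2/3) = w.
Solving, L(w) = (12/w)^(3/2). This is a constant-elasticity form: L ∝ w^(−3/2), so ε = −3/2.

ε = -1.5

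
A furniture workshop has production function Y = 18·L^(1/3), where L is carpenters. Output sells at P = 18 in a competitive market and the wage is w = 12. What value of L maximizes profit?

MP_L = (1/3)·18·L^(-2/3) = 6·L^(-2/3).
Profit maximization for a price taker requires P·MP_L = w: 18·6·L^(-2/3) = 12.
So L^(-2/3) = 1/9, which gives L = 27.

L* = 27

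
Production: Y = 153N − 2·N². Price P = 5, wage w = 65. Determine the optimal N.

N* = 35

The marginal product of N is MP_N = 153 − 4N.
A price-taking firm hires until the value of the marginal product equals the wage: P·MP_N = w, so 5·(153 − 4N) = 65.
Then 153 − 4N = 13, giving N = 35.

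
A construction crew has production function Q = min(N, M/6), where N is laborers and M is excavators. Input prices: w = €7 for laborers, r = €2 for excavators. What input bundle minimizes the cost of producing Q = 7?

N* = 7, M* = 42

With a fixed-proportions technology, the cost-minimizing bundle uses no slack in either input: N = M/6 = Q.
So N = 7 and M = 6·7 = 42.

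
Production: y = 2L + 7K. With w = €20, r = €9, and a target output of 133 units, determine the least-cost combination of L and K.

L* = 0, K* = 19

The inputs are perfect substitutes, so the firm uses whichever has the lower cost per unit of output.
Cost per unit of output via L is w/2 = 10; via K it is r/7 = 9/7. K is cheaper.
Producing y = 133 with K alone: L = 0, K = 19.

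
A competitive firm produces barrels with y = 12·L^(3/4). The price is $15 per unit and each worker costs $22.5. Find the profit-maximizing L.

MP_L = (3/4)·12·L^(-1/4) = 9·L^(-1/4).
Profit maximization for a price taker requires P·MP_L = w: 15·9·L^(-1/4) = 22.5.
So L^(-1/4) = 1/6, which gives L = 1296.

L* = 1296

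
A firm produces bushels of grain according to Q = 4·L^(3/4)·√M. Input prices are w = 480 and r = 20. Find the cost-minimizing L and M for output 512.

Cost minimization requires the marginal rate of technical substitution to equal the input-price ratio: MP_L/MP_M = w/r.
Here MP_L/MP_M = (3/4)·(M/L)/(1/2) = 1.5·(M/L). Setting this equal to 480/20 = 24 gives M = 16L.
Substituting into Q = 512: 4·L^(3/4)·(16L)^(1/2) = 512.
Solving, L = 16 and M = 256.

L* = 16, M* = 256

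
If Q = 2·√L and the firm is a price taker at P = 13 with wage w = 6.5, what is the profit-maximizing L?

L* = 4

MP_L = (1/2)·2·L^(-1/2) = L^(-1/2).
Profit maximization for a price taker requires P·MP_L = w: 13·L^(-1/2) = 6.5.
So L^(-1/2) = 0.5, which gives L = 4.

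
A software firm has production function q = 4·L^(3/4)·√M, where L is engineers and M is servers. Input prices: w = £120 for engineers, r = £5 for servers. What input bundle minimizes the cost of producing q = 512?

L* = 16, M* = 256

Cost minimization requires the marginal rate of technical substitution to equal the input-price ratio: MP_L/MP_M = w/r.
Here MP_L/MP_M = (3/4)·(M/L)/(1/2) = 1.5·(M/L). Setting this equal to 120/5 = 24 gives M = 16L.
Substituting into q = 512: 4·L^(3/4)·(16L)^(1/2) = 512.
Solving, L = 16 and M = 256.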